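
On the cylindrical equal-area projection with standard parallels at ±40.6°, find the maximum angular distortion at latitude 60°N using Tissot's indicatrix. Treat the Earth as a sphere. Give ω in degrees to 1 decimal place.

Cylindrical equal-area (φ₀ = 40.6°): h = cos φ / cos 40.6° along meridians, k = cos 40.6° / cos φ along parallels; h·k = 1.
At 60°: h = 0.6585, k = 1.519; principal scales a = 1.519, b = 0.6585.
sin(ω/2) = (a − b)/(a + b) = 0.8600/2.177 = 0.3950, so ω = 2 arcsin(0.3950) ≈ 46.5°.

46.5°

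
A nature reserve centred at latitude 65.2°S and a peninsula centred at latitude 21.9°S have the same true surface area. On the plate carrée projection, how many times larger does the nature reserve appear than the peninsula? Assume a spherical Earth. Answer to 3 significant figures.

In the plate carrée (x = Rλ, y = Rφ), meridians are true-scale (h = 1) and parallels are stretched by k = sec φ.
Areal scale at 65.2°: h·k = 1.000 × 2.384 = 2.384.
Areal scale at 21.9°: h·k = 1.000 × 1.078 = 1.078.
Ratio = 2.384/1.078 ≈ 2.21.

2.21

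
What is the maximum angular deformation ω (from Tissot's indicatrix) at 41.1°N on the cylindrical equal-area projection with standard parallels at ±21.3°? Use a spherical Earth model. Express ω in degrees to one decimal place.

24.1°

Cylindrical equal-area (φ₀ = 21.3°): h = cos φ / cos 21.3° along meridians, k = cos 21.3° / cos φ along parallels; h·k = 1.
At 41.1°: h = 0.8088, k = 1.236; principal scales a = 1.236, b = 0.8088.
sin(ω/2) = (a − b)/(a + b) = 0.4276/2.045 = 0.2091, so ω = 2 arcsin(0.2091) ≈ 24.1°.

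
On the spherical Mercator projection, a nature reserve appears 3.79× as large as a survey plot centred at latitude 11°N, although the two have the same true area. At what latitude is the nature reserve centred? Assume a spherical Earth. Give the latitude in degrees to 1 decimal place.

For equal true areas on Mercator, apparent areas scale as sec²φ, so the ratio is cos²φ₂ / cos²φ₁.
cos²φ₂ / cos²φ₁ = 3.79  ⇒  cos φ₁ = cos 11° / √3.79 = 0.9816/1.947 = 0.5042.
φ₁ = arccos(0.5042) ≈ 59.7°.

59.7°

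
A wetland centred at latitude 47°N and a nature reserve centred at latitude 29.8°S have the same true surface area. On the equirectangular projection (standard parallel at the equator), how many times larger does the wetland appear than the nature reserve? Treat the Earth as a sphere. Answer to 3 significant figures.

1.27

In the plate carrée (x = Rλ, y = Rφ), meridians are true-scale (h = 1) and parallels are stretched by k = sec φ.
Areal scale at 47°: h·k = 1.000 × 1.466 = 1.466.
Areal scale at 29.8°: h·k = 1.000 × 1.152 = 1.152.
Ratio = 1.466/1.152 ≈ 1.27.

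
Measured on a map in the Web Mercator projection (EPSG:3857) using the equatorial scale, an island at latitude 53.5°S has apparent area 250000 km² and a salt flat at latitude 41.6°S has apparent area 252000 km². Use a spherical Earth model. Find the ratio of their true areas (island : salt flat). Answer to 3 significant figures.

Mercator's areal exaggeration is sec²φ; hence true area = (apparent area) · cos²φ.
True area of island: 250000 × cos²(53.5°) = 250000 × 0.3538 = 88450 km².
True area of salt flat: 252000 × cos²(41.6°) = 252000 × 0.5592 = 140900 km².
Ratio = 88450 / 140900 ≈ 0.628.

0.628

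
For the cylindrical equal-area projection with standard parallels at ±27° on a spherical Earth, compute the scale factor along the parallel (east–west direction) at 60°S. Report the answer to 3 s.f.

1.78

A cylindrical equal-area projection with standard parallel φ₀ has meridian scale h = cos φ / cos φ₀ and parallel scale k = cos φ₀ / cos φ (so areas are preserved, h·k = 1).
k = cos 27° / cos 60° = 0.8910/0.5000 = 1.782.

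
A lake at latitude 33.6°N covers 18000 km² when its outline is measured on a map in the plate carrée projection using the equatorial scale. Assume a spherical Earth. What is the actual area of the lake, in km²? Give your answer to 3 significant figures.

For the equirectangular projection with φ₀ = 0 (plate carrée), h = 1 along meridians and k = sec φ along parallels.
Areal scale = h·k = 1 × sec φ; at 33.6°, h = 1.000, k = 1.201, so h·k = 1.201.
True area = apparent / (areal scale) = 18000 / 1.201 ≈ 15000 km².

15000 km²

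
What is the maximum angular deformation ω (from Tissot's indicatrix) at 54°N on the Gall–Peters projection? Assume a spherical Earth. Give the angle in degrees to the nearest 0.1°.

21.1°

The Gall–Peters projection is cylindrical equal-area with φ₀ = 45°. A cylindrical equal-area projection with standard parallel φ₀ has meridian scale h = cos φ / cos φ₀ and parallel scale k = cos φ₀ / cos φ (so areas are preserved, h·k = 1).
At 54°: h = 0.8313, k = 1.203; principal scales a = 1.203, b = 0.8313.
sin(ω/2) = (a − b)/(a + b) = 0.3717/2.034 = 0.1827, so ω = 2 arcsin(0.1827) ≈ 21.1°.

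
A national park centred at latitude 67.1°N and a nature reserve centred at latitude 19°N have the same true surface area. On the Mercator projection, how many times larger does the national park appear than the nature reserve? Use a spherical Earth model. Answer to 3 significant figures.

Mercator areal scale is sec²φ.
At 67.1°: sec²(67.1°) = 1/0.3891² = 6.604.
At 19°: sec²(19°) = 1/0.9455² = 1.119.
Ratio = 6.604/1.119 = cos²(19°)/cos²(67.1°) ≈ 5.90.

5.90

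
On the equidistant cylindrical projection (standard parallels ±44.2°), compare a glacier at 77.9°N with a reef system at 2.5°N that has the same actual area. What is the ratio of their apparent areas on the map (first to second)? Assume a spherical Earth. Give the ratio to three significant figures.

In the equirectangular projection with standard parallel φ₀ = 44.2° (x = Rλ cos φ₀, y = Rφ), meridians are true-scale (h = 1) and the parallel scale is k = cos φ₀ / cos φ.
Areal scale at 77.9°: h·k = 1.000 × 3.420 = 3.420.
Areal scale at 2.5°: h·k = 1.000 × 0.7176 = 0.7176.
Ratio = 3.420/0.7176 ≈ 4.77.

4.77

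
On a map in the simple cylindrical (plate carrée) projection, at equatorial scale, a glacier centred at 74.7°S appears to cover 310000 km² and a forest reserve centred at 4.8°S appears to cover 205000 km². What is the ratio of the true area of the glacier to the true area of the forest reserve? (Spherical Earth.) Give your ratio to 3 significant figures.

0.400

On the plate carrée, areal scale = h·k = 1 × sec φ, so true area = apparent × cos φ.
True area of glacier: 310000 × cos(74.7°) = 310000 × 0.2639 = 81800 km².
True area of forest reserve: 205000 × cos(4.8°) = 205000 × 0.9965 = 204300 km².
Ratio = 81800 / 204300 ≈ 0.400.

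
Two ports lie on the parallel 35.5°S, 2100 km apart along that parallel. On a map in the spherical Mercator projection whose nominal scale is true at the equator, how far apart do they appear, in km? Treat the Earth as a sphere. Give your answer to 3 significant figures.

The Mercator projection is conformal; its linear scale factor is the same in every direction and equals sec φ = 1/cos φ.
Along the parallel, k = sec 35.5° = 1/0.8141 = 1.228.
Map distance = 2100 × 1.228 ≈ 2580 km.

2580 km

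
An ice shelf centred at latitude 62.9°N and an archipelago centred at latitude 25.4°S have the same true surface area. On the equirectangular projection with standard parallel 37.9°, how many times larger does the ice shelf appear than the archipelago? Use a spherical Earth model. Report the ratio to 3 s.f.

In the equirectangular projection with standard parallel φ₀ = 37.9° (x = Rλ cos φ₀, y = Rφ), meridians are true-scale (h = 1) and the parallel scale is k = cos φ₀ / cos φ.
Areal scale at 62.9°: h·k = 1.000 × 1.732 = 1.732.
Areal scale at 25.4°: h·k = 1.000 × 0.8735 = 0.8735.
Ratio = 1.732/0.8735 ≈ 1.98.

1.98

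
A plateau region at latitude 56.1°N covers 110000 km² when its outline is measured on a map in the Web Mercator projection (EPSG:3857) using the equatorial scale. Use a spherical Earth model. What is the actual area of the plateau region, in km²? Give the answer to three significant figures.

34200 km²

Mercator is conformal, so the point scale is isotropic: h = k = sec φ = 1/cos φ.
Areal scale = k² = sec²φ = 1/cos²(56.1°) = 1/0.5577² = 3.215.
True area = apparent / (areal scale) = 110000 / 3.215 ≈ 34200 km².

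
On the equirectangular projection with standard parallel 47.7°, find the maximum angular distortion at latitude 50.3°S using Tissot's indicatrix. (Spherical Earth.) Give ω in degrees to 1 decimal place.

In the equirectangular projection with standard parallel φ₀ = 47.7° (x = Rλ cos φ₀, y = Rφ), meridians are true-scale (h = 1) and the parallel scale is k = cos φ₀ / cos φ.
At 50.3°: h = 1.000, k = 1.054; principal scales a = 1.054, b = 1.000.
sin(ω/2) = (a − b)/(a + b) = 0.05361/2.054 = 0.02611, so ω = 2 arcsin(0.02611) ≈ 3.0°.

3.0°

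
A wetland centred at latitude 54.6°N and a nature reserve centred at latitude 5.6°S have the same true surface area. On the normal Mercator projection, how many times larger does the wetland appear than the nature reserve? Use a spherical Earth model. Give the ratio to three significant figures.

2.95

On Mercator, area is exaggerated by sec²φ = 1/cos²φ.
At 54.6°: sec²(54.6°) = 1/0.5793² = 2.980.
At 5.6°: sec²(5.6°) = 1/0.9952² = 1.010.
Ratio = 2.980/1.010 = cos²(5.6°)/cos²(54.6°) ≈ 2.95.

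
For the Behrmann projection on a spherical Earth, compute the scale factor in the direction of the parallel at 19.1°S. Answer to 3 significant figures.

0.916

Behrmann is a cylindrical equal-area projection with standard parallels at ±30°. A cylindrical equal-area projection with standard parallel φ₀ has meridian scale h = cos φ / cos φ₀ and parallel scale k = cos φ₀ / cos φ (so areas are preserved, h·k = 1).
k = cos 30° / cos 19.1° = 0.8660/0.9449 = 0.9165.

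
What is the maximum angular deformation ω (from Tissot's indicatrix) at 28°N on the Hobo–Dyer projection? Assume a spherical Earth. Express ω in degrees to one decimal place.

Hobo–Dyer is a cylindrical equal-area projection with standard parallels at ±37.5°. Cylindrical equal-area (φ₀ = 37.5°): h = cos φ / cos 37.5° along meridians, k = cos 37.5° / cos φ along parallels; h·k = 1.
At 28°: h = 1.113, k = 0.8985; principal scales a = 1.113, b = 0.8985.
sin(ω/2) = (a − b)/(a + b) = 0.2144/2.011 = 0.1066, so ω = 2 arcsin(0.1066) ≈ 12.2°.

12.2°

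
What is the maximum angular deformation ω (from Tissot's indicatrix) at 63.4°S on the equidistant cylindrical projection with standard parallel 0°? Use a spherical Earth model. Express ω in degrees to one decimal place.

44.8°

For the equirectangular projection with φ₀ = 0 (plate carrée), h = 1 along meridians and k = sec φ along parallels.
At 63.4°: h = 1.000, k = 2.233; principal scales a = 2.233, b = 1.000.
sin(ω/2) = (a − b)/(a + b) = 1.233/3.233 = 0.3814, so ω = 2 arcsin(0.3814) ≈ 44.8°.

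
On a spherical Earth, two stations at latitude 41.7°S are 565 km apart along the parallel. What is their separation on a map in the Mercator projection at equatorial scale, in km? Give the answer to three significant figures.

Mercator is conformal, so the point scale is isotropic: h = k = sec φ = 1/cos φ.
Along the parallel, k = sec 41.7° = 1/0.7466 = 1.339.
Map distance = 565 × 1.339 ≈ 757 km.

757 km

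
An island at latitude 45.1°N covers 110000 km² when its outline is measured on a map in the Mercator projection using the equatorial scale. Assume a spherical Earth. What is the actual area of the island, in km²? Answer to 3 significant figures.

For Mercator, h = k = sec φ (a conformal cylindrical projection has a single point scale, 1/cos φ).
Areal scale = k² = sec²φ = 1/cos²(45.1°) = 1/0.7059² = 2.007.
True area = apparent / (areal scale) = 110000 / 2.007 ≈ 54800 km².

54800 km²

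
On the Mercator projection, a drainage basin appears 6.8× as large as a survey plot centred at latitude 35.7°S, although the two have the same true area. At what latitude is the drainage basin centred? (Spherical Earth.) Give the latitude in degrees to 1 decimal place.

For equal true areas on Mercator, apparent areas scale as sec²φ, so the ratio is cos²φ₂ / cos²φ₁.
cos²φ₂ / cos²φ₁ = 6.8  ⇒  cos φ₁ = cos 35.7° / √6.8 = 0.8121/2.608 = 0.3114.
φ₁ = arccos(0.3114) ≈ 71.9°.

71.9°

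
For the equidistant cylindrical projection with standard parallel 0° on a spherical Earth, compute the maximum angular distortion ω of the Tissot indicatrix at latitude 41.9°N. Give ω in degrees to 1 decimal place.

16.9°

For the equirectangular projection with φ₀ = 0 (plate carrée), h = 1 along meridians and k = sec φ along parallels.
At 41.9°: h = 1.000, k = 1.344; principal scales a = 1.344, b = 1.000.
sin(ω/2) = (a − b)/(a + b) = 0.3435/2.344 = 0.1466, so ω = 2 arcsin(0.1466) ≈ 16.9°.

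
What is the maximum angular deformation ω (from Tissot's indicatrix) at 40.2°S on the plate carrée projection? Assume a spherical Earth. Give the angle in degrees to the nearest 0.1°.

Plate carrée maps x = Rλ, y = Rφ. The meridian scale is h = 1 and the parallel scale is k = 1/cos φ = sec φ.
At 40.2°: h = 1.000, k = 1.309; principal scales a = 1.309, b = 1.000.
sin(ω/2) = (a − b)/(a + b) = 0.3093/2.309 = 0.1339, so ω = 2 arcsin(0.1339) ≈ 15.4°.

15.4°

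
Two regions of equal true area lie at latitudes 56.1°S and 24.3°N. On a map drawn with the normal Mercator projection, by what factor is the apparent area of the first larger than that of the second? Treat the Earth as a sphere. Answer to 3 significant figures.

2.67

On Mercator, area is exaggerated by sec²φ = 1/cos²φ.
At 56.1°: sec²(56.1°) = 1/0.5577² = 3.215.
At 24.3°: sec²(24.3°) = 1/0.9114² = 1.204.
Ratio = 3.215/1.204 = cos²(24.3°)/cos²(56.1°) ≈ 2.67.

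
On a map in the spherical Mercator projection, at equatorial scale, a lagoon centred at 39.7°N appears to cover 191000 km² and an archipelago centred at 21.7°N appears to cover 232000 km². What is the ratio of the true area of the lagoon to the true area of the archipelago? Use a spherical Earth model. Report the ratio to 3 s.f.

0.565

Mercator's areal exaggeration is sec²φ; hence true area = (apparent area) · cos²φ.
True area of lagoon: 191000 × cos²(39.7°) = 191000 × 0.5920 = 113100 km².
True area of archipelago: 232000 × cos²(21.7°) = 232000 × 0.8633 = 200300 km².
Ratio = 113100 / 200300 ≈ 0.565.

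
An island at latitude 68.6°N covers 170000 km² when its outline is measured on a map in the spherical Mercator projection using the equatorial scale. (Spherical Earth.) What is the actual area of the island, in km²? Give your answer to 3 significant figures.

The Mercator projection is conformal; its linear scale factor is the same in every direction and equals sec φ = 1/cos φ.
Areal scale = k² = sec²φ = 1/cos²(68.6°) = 1/0.3649² = 7.511.
True area = apparent / (areal scale) = 170000 / 7.511 ≈ 22600 km².

22600 km²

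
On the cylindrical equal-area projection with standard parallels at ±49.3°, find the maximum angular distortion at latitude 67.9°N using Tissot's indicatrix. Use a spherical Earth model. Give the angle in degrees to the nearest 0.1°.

For cylindrical equal-area with standard parallel φ₀, h = cos φ / cos φ₀ and k = cos φ₀ / cos φ, so h·k = 1.
At 67.9°: h = 0.5769, k = 1.733; principal scales a = 1.733, b = 0.5769.
sin(ω/2) = (a − b)/(a + b) = 1.156/2.310 = 0.5005, so ω = 2 arcsin(0.5005) ≈ 60.1°.

60.1°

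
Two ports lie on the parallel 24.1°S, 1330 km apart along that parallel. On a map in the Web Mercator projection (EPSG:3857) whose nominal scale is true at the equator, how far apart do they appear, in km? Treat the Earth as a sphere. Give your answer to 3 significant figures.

1460 km

The Mercator projection is conformal; its linear scale factor is the same in every direction and equals sec φ = 1/cos φ.
Along the parallel, k = sec 24.1° = 1/0.9128 = 1.095.
Map distance = 1330 × 1.095 ≈ 1460 km.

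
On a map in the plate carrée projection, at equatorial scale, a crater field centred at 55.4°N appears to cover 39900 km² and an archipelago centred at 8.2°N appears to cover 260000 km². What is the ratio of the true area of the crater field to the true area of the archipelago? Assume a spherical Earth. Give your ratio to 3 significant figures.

0.0880

On the plate carrée, areal scale = h·k = 1 × sec φ, so true area = apparent × cos φ.
True area of crater field: 39900 × cos(55.4°) = 39900 × 0.5678 = 22660 km².
True area of archipelago: 260000 × cos(8.2°) = 260000 × 0.9898 = 257300 km².
Ratio = 22660 / 257300 ≈ 0.0880.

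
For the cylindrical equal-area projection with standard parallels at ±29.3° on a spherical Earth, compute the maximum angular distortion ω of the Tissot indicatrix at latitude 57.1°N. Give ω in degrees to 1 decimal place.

52.3°

A cylindrical equal-area projection with standard parallel φ₀ has meridian scale h = cos φ / cos φ₀ and parallel scale k = cos φ₀ / cos φ (so areas are preserved, h·k = 1).
At 57.1°: h = 0.6229, k = 1.606; principal scales a = 1.606, b = 0.6229.
sin(ω/2) = (a − b)/(a + b) = 0.9826/2.228 = 0.4410, so ω = 2 arcsin(0.4410) ≈ 52.3°.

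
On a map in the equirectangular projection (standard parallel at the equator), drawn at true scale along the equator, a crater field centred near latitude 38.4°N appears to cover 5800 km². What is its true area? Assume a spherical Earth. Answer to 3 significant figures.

4550 km²

In the plate carrée (x = Rλ, y = Rφ), meridians are true-scale (h = 1) and parallels are stretched by k = sec φ.
Areal scale = h·k = 1 × sec φ; at 38.4°, h = 1.000, k = 1.276, so h·k = 1.276.
True area = apparent / (areal scale) = 5800 / 1.276 ≈ 4550 km².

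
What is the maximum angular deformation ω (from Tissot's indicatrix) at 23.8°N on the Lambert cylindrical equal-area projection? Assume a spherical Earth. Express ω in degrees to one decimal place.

The Lambert cylindrical equal-area projection is the cylindrical equal-area projection with its standard parallel at the equator (φ₀ = 0). For cylindrical equal-area with standard parallel φ₀, h = cos φ / cos φ₀ and k = cos φ₀ / cos φ, so h·k = 1.
At 23.8°: h = 0.9150, k = 1.093; principal scales a = 1.093, b = 0.9150.
sin(ω/2) = (a − b)/(a + b) = 0.1780/2.008 = 0.08864, so ω = 2 arcsin(0.08864) ≈ 10.2°.

10.2°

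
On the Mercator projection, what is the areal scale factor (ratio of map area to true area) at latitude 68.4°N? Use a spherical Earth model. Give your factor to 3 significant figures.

7.38

Mercator is conformal, so the point scale is isotropic: h = k = sec φ = 1/cos φ.
Areal scale = k² = sec²φ = 1/cos²(68.4°) = 1/0.3681² = 7.379.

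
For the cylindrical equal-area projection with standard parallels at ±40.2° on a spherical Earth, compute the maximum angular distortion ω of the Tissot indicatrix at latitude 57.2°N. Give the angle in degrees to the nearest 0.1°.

38.6°

Cylindrical equal-area (φ₀ = 40.2°): h = cos φ / cos 40.2° along meridians, k = cos 40.2° / cos φ along parallels; h·k = 1.
At 57.2°: h = 0.7092, k = 1.410; principal scales a = 1.410, b = 0.7092.
sin(ω/2) = (a − b)/(a + b) = 0.7007/2.119 = 0.3307, so ω = 2 arcsin(0.3307) ≈ 38.6°.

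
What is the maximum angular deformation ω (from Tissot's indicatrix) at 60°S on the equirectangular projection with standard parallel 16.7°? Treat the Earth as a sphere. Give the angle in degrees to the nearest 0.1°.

The equidistant cylindrical projection with φ₀ = 16.7° has h = 1 (meridians true) and k = cos φ₀ / cos φ along parallels.
At 60°: h = 1.000, k = 1.916; principal scales a = 1.916, b = 1.000.
sin(ω/2) = (a − b)/(a + b) = 0.9156/2.916 = 0.3140, so ω = 2 arcsin(0.3140) ≈ 36.6°.

36.6°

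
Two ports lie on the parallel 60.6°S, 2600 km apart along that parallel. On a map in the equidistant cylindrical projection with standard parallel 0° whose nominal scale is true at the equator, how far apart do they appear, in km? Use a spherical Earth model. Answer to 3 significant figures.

5300 km

Plate carrée maps x = Rλ, y = Rφ. The meridian scale is h = 1 and the parallel scale is k = 1/cos φ = sec φ.
Along the parallel, k = sec 60.6° = 1/0.4909 = 2.037.
Map distance = 2600 × 2.037 ≈ 5300 km.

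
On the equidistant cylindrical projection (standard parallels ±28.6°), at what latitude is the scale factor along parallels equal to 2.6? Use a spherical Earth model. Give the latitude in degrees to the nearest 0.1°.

70.3°

With standard parallel φ₀ = 28.6°, the equirectangular projection gives x = Rλ cos φ₀, y = Rφ, so h = 1 and k = cos 28.6° / cos φ.
k = cos φ₀ / cos φ = 2.6  ⇒  cos φ = cos 28.6° / 2.6 = 0.3377.
φ = arccos(0.3377) ≈ 70.3°.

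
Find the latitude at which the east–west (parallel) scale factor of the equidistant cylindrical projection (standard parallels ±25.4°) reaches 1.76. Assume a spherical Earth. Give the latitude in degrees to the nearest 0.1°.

In the equirectangular projection with standard parallel φ₀ = 25.4° (x = Rλ cos φ₀, y = Rφ), meridians are true-scale (h = 1) and the parallel scale is k = cos φ₀ / cos φ.
k = cos φ₀ / cos φ = 1.76  ⇒  cos φ = cos 25.4° / 1.76 = 0.5133.
φ = arccos(0.5133) ≈ 59.1°.

59.1°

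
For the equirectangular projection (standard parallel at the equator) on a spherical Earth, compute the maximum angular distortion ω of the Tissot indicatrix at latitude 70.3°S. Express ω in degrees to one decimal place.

59.4°

For the equirectangular projection with φ₀ = 0 (plate carrée), h = 1 along meridians and k = sec φ along parallels.
At 70.3°: h = 1.000, k = 2.967; principal scales a = 2.967, b = 1.000.
sin(ω/2) = (a − b)/(a + b) = 1.967/3.967 = 0.4958, so ω = 2 arcsin(0.4958) ≈ 59.4°.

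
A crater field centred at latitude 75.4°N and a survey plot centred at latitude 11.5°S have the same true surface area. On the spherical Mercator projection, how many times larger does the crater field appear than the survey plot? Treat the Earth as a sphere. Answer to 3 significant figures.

15.1

Mercator is conformal with k = sec φ, so areal scale = k² = sec²φ.
At 75.4°: sec²(75.4°) = 1/0.2521² = 15.74.
At 11.5°: sec²(11.5°) = 1/0.9799² = 1.041.
Ratio = 15.74/1.041 = cos²(11.5°)/cos²(75.4°) ≈ 15.1.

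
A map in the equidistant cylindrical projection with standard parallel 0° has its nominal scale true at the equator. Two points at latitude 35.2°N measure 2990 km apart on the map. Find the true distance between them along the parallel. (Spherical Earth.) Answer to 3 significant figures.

For the equirectangular projection with φ₀ = 0 (plate carrée), h = 1 along meridians and k = sec φ along parallels.
Along the parallel at 35.2°, map distances are exaggerated by k = sec 35.2° = 1.224.
True distance = 2990 / 1.224 = 2990 × cos 35.2° ≈ 2440 km.

2440 km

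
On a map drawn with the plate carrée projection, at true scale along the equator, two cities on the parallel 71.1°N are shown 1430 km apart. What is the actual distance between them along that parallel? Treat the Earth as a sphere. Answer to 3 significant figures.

Plate carrée maps x = Rλ, y = Rφ. The meridian scale is h = 1 and the parallel scale is k = 1/cos φ = sec φ.
Along the parallel at 71.1°, map distances are exaggerated by k = sec 71.1° = 3.087.
True distance = 1430 / 3.087 = 1430 × cos 71.1° ≈ 463 km.

463 km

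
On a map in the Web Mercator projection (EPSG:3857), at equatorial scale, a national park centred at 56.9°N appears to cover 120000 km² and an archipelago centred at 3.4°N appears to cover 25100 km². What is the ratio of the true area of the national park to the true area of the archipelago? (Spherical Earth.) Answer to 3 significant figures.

1.43

On Mercator the areal scale is sec²φ, so true area = apparent × cos²φ.
True area of national park: 120000 × cos²(56.9°) = 120000 × 0.2982 = 35790 km².
True area of archipelago: 25100 × cos²(3.4°) = 25100 × 0.9965 = 25010 km².
Ratio = 35790 / 25010 ≈ 1.43.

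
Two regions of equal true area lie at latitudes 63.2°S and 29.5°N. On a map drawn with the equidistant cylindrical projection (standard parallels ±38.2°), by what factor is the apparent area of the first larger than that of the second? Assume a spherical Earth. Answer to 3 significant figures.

With standard parallel φ₀ = 38.2°, the equirectangular projection gives x = Rλ cos φ₀, y = Rφ, so h = 1 and k = cos 38.2° / cos φ.
Areal scale at 63.2°: h·k = 1.000 × 1.743 = 1.743.
Areal scale at 29.5°: h·k = 1.000 × 0.9029 = 0.9029.
Ratio = 1.743/0.9029 ≈ 1.93.

1.93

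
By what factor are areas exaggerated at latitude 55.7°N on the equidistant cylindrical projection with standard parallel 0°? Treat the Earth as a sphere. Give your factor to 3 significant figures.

1.77

For the equirectangular projection with φ₀ = 0 (plate carrée), h = 1 along meridians and k = sec φ along parallels.
Areal scale = h·k = 1 × sec φ; at 55.7°, h = 1.000, k = 1.775, so h·k = 1.775.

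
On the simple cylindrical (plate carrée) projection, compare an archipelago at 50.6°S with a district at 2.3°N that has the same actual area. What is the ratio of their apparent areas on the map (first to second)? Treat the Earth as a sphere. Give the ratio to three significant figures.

1.57

For the equirectangular projection with φ₀ = 0 (plate carrée), h = 1 along meridians and k = sec φ along parallels.
Areal scale at 50.6°: h·k = 1.000 × 1.575 = 1.575.
Areal scale at 2.3°: h·k = 1.000 × 1.001 = 1.001.
Ratio = 1.575/1.001 ≈ 1.57.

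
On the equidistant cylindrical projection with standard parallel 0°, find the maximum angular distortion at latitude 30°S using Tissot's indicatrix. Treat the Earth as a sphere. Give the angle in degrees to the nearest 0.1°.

In the plate carrée (x = Rλ, y = Rφ), meridians are true-scale (h = 1) and parallels are stretched by k = sec φ.
At 30°: h = 1.000, k = 1.155; principal scales a = 1.155, b = 1.000.
sin(ω/2) = (a − b)/(a + b) = 0.1547/2.155 = 0.07180, so ω = 2 arcsin(0.07180) ≈ 8.2°.

8.2°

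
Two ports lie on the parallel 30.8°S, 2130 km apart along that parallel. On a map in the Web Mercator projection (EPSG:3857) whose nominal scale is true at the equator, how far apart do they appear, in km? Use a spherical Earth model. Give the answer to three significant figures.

The Mercator projection is conformal; its linear scale factor is the same in every direction and equals sec φ = 1/cos φ.
Along the parallel, k = sec 30.8° = 1/0.8590 = 1.164.
Map distance = 2130 × 1.164 ≈ 2480 km.

2480 km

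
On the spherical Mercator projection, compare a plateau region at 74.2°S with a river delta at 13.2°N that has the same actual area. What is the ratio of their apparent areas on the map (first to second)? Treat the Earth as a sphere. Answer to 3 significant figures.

Mercator is conformal with k = sec φ, so areal scale = k² = sec²φ.
At 74.2°: sec²(74.2°) = 1/0.2723² = 13.49.
At 13.2°: sec²(13.2°) = 1/0.9736² = 1.055.
Ratio = 13.49/1.055 = cos²(13.2°)/cos²(74.2°) ≈ 12.8.

12.8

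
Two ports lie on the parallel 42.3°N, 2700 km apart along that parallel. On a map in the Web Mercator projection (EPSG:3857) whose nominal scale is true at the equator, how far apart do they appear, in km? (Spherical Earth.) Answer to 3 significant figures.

3650 km

For Mercator, h = k = sec φ (a conformal cylindrical projection has a single point scale, 1/cos φ).
Along the parallel, k = sec 42.3° = 1/0.7396 = 1.352.
Map distance = 2700 × 1.352 ≈ 3650 km.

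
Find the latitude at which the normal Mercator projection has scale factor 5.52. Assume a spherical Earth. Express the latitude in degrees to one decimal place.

79.6°

Mercator scale is k = sec φ = 1/cos φ.
1/cos φ = 5.52  ⇒  cos φ = 0.1812  ⇒  φ = arccos(0.1812) ≈ 79.6°.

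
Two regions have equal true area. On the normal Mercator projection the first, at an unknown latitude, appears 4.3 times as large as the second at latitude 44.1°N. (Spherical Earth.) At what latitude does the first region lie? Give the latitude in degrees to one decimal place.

For equal true areas on Mercator, apparent areas scale as sec²φ, so the ratio is cos²φ₂ / cos²φ₁.
cos²φ₂ / cos²φ₁ = 4.3  ⇒  cos φ₁ = cos 44.1° / √4.3 = 0.7181/2.074 = 0.3463.
φ₁ = arccos(0.3463) ≈ 69.7°.

69.7°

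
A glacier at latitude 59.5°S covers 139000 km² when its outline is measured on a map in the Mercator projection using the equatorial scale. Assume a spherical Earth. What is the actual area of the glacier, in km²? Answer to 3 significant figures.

35800 km²

The Mercator projection is conformal; its linear scale factor is the same in every direction and equals sec φ = 1/cos φ.
Areal scale = k² = sec²φ = 1/cos²(59.5°) = 1/0.5075² = 3.882.
True area = apparent / (areal scale) = 139000 / 3.882 ≈ 35800 km².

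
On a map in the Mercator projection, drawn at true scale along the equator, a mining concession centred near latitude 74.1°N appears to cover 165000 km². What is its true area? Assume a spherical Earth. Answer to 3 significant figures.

12400 km²

The Mercator projection is conformal; its linear scale factor is the same in every direction and equals sec φ = 1/cos φ.
Areal scale = k² = sec²φ = 1/cos²(74.1°) = 1/0.2740² = 13.32.
True area = apparent / (areal scale) = 165000 / 13.32 ≈ 12400 km².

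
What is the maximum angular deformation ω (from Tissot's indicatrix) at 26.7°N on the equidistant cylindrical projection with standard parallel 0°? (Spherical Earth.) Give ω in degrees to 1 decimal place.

6.5°

For the equirectangular projection with φ₀ = 0 (plate carrée), h = 1 along meridians and k = sec φ along parallels.
At 26.7°: h = 1.000, k = 1.119; principal scales a = 1.119, b = 1.000.
sin(ω/2) = (a − b)/(a + b) = 0.1194/2.119 = 0.05632, so ω = 2 arcsin(0.05632) ≈ 6.5°.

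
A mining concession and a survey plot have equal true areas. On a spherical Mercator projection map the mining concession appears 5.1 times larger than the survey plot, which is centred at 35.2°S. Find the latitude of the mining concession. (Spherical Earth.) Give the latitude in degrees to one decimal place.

Mercator areal scale is sec²φ, so apparent-area ratio = sec²φ₁ / sec²φ₂ = cos²φ₂ / cos²φ₁.
cos²φ₂ / cos²φ₁ = 5.1  ⇒  cos φ₁ = cos 35.2° / √5.1 = 0.8171/2.258 = 0.3618.
φ₁ = arccos(0.3618) ≈ 68.8°.

68.8°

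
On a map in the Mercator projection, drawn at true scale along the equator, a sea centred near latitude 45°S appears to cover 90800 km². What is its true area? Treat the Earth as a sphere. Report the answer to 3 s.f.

The Mercator projection is conformal; its linear scale factor is the same in every direction and equals sec φ = 1/cos φ.
Areal scale = k² = sec²φ = 1/cos²(45°) = 1/0.7071² = 2.000.
True area = apparent / (areal scale) = 90800 / 2.000 ≈ 45400 km².

45400 km²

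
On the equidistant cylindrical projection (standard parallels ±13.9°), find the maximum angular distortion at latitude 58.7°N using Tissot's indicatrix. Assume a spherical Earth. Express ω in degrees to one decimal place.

35.2°

With standard parallel φ₀ = 13.9°, the equirectangular projection gives x = Rλ cos φ₀, y = Rφ, so h = 1 and k = cos 13.9° / cos φ.
At 58.7°: h = 1.000, k = 1.868; principal scales a = 1.868, b = 1.000.
sin(ω/2) = (a − b)/(a + b) = 0.8685/2.868 = 0.3028, so ω = 2 arcsin(0.3028) ≈ 35.2°.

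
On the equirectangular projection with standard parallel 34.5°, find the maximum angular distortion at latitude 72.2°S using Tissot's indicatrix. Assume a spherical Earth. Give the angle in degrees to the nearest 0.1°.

With standard parallel φ₀ = 34.5°, the equirectangular projection gives x = Rλ cos φ₀, y = Rφ, so h = 1 and k = cos 34.5° / cos φ.
At 72.2°: h = 1.000, k = 2.696; principal scales a = 2.696, b = 1.000.
sin(ω/2) = (a − b)/(a + b) = 1.696/3.696 = 0.4589, so ω = 2 arcsin(0.4589) ≈ 54.6°.

54.6°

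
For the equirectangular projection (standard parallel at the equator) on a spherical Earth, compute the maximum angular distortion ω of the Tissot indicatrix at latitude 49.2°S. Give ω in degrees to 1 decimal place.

24.2°

In the plate carrée (x = Rλ, y = Rφ), meridians are true-scale (h = 1) and parallels are stretched by k = sec φ.
At 49.2°: h = 1.000, k = 1.530; principal scales a = 1.530, b = 1.000.
sin(ω/2) = (a − b)/(a + b) = 0.5304/2.530 = 0.2096, so ω = 2 arcsin(0.2096) ≈ 24.2°.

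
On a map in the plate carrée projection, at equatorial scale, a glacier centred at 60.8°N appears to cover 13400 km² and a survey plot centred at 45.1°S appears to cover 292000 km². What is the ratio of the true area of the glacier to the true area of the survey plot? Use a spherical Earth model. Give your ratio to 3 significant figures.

Plate carrée has h = 1 and k = sec φ, giving areal scale sec φ; true area = (apparent area) · cos φ.
True area of glacier: 13400 × cos(60.8°) = 13400 × 0.4879 = 6537 km².
True area of survey plot: 292000 × cos(45.1°) = 292000 × 0.7059 = 206100 km².
Ratio = 6537 / 206100 ≈ 0.0317.

0.0317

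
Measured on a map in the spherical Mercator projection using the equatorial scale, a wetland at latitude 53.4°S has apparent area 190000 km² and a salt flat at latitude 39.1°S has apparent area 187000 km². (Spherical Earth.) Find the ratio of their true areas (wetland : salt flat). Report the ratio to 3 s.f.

0.600

On Mercator the areal scale is sec²φ, so true area = apparent × cos²φ.
True area of wetland: 190000 × cos²(53.4°) = 190000 × 0.3555 = 67540 km².
True area of salt flat: 187000 × cos²(39.1°) = 187000 × 0.6022 = 112600 km².
Ratio = 67540 / 112600 ≈ 0.600.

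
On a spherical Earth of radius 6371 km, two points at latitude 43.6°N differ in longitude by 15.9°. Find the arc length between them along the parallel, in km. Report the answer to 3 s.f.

1280 km

Arc length along a parallel = R cos φ · Δλ (with Δλ in radians).
= 6371 × cos 43.6° × (15.9° × π/180) = 6371 × 0.7242 × 0.2775 ≈ 1280 km.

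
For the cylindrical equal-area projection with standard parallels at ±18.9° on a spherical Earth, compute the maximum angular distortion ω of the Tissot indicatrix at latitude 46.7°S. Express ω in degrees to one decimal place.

36.2°

Cylindrical equal-area (φ₀ = 18.9°): h = cos φ / cos 18.9° along meridians, k = cos 18.9° / cos φ along parallels; h·k = 1.
At 46.7°: h = 0.7249, k = 1.379; principal scales a = 1.379, b = 0.7249.
sin(ω/2) = (a − b)/(a + b) = 0.6546/2.104 = 0.3111, so ω = 2 arcsin(0.3111) ≈ 36.2°.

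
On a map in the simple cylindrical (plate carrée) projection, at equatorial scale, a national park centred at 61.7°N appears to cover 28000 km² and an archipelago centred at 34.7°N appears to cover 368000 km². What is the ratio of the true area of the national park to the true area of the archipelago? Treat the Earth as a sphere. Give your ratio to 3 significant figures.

0.0439

On the plate carrée, areal scale = h·k = 1 × sec φ, so true area = apparent × cos φ.
True area of national park: 28000 × cos(61.7°) = 28000 × 0.4741 = 13270 km².
True area of archipelago: 368000 × cos(34.7°) = 368000 × 0.8221 = 302500 km².
Ratio = 13270 / 302500 ≈ 0.0439.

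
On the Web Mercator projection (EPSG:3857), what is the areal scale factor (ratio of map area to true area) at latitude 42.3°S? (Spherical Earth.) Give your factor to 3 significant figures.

Mercator is conformal, so the point scale is isotropic: h = k = sec φ = 1/cos φ.
Areal scale = k² = sec²φ = 1/cos²(42.3°) = 1/0.7396² = 1.828.

1.83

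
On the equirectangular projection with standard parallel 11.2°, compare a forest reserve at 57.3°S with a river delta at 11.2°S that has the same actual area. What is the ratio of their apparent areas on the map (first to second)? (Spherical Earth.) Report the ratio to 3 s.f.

1.82

The equidistant cylindrical projection with φ₀ = 11.2° has h = 1 (meridians true) and k = cos φ₀ / cos φ along parallels.
Areal scale at 57.3°: h·k = 1.000 × 1.816 = 1.816.
Areal scale at 11.2°: h·k = 1.000 × 1.000 = 1.000.
Ratio = 1.816/1.000 ≈ 1.82.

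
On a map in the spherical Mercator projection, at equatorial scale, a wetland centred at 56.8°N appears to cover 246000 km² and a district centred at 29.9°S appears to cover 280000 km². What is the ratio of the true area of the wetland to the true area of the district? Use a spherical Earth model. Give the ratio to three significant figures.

Since Mercator area scale is 1/cos²φ, the true area equals the apparent area multiplied by cos²φ.
True area of wetland: 246000 × cos²(56.8°) = 246000 × 0.2998 = 73760 km².
True area of district: 280000 × cos²(29.9°) = 280000 × 0.7515 = 210400 km².
Ratio = 73760 / 210400 ≈ 0.351.

0.351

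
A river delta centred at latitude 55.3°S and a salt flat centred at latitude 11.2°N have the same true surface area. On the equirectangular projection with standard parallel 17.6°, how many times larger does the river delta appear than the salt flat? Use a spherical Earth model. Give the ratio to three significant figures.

1.72

With standard parallel φ₀ = 17.6°, the equirectangular projection gives x = Rλ cos φ₀, y = Rφ, so h = 1 and k = cos 17.6° / cos φ.
Areal scale at 55.3°: h·k = 1.000 × 1.674 = 1.674.
Areal scale at 11.2°: h·k = 1.000 × 0.9717 = 0.9717.
Ratio = 1.674/0.9717 ≈ 1.72.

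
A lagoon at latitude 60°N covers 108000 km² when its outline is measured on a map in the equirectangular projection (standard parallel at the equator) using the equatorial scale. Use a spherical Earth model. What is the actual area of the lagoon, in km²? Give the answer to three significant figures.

In the plate carrée (x = Rλ, y = Rφ), meridians are true-scale (h = 1) and parallels are stretched by k = sec φ.
Areal scale = h·k = 1 × sec φ; at 60°, h = 1.000, k = 2.000, so h·k = 2.000.
True area = apparent / (areal scale) = 108000 / 2.000 ≈ 54000 km².

54000 km²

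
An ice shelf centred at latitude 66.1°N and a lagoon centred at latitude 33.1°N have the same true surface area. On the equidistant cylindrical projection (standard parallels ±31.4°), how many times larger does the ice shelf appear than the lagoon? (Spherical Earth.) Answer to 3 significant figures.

2.07

With standard parallel φ₀ = 31.4°, the equirectangular projection gives x = Rλ cos φ₀, y = Rφ, so h = 1 and k = cos 31.4° / cos φ.
Areal scale at 66.1°: h·k = 1.000 × 2.107 = 2.107.
Areal scale at 33.1°: h·k = 1.000 × 1.019 = 1.019.
Ratio = 2.107/1.019 ≈ 2.07.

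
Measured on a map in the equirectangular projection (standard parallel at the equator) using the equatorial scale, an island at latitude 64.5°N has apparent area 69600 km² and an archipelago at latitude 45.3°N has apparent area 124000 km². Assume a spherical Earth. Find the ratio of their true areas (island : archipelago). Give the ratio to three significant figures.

Plate carrée has h = 1 and k = sec φ, giving areal scale sec φ; true area = (apparent area) · cos φ.
True area of island: 69600 × cos(64.5°) = 69600 × 0.4305 = 29960 km².
True area of archipelago: 124000 × cos(45.3°) = 124000 × 0.7034 = 87220 km².
Ratio = 29960 / 87220 ≈ 0.344.

0.344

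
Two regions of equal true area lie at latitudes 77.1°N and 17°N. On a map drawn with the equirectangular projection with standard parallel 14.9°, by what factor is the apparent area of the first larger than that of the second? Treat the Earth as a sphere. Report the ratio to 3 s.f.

The equidistant cylindrical projection with φ₀ = 14.9° has h = 1 (meridians true) and k = cos φ₀ / cos φ along parallels.
Areal scale at 77.1°: h·k = 1.000 × 4.329 = 4.329.
Areal scale at 17°: h·k = 1.000 × 1.011 = 1.011.
Ratio = 4.329/1.011 ≈ 4.28.

4.28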